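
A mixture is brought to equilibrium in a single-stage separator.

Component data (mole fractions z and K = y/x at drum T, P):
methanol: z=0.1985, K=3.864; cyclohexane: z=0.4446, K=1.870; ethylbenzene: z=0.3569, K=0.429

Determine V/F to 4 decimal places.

V/F = 0.8382

Material balance + equilibrium reduce to Σ zᵢ(Kᵢ−1)/(1+V/F(Kᵢ−1)) = 0.
Feasibility: ΣzᵢKᵢ = 1.7515, Σzᵢ/Kᵢ = 1.1211 — both > 1, two phases present.
Newton iteration, V/F⁰ = 0.45:
  V/F = 0.4500: g = 0.25210, g' = -0.6954 → V/F = 0.8125
  V/F = 0.8125: g = 0.01730, g' = -0.6676 → V/F = 0.8385
  V/F = 0.8385: g = -0.00018, g' = -0.6815 → V/F = 0.8382
Converged at V/F = 0.8382.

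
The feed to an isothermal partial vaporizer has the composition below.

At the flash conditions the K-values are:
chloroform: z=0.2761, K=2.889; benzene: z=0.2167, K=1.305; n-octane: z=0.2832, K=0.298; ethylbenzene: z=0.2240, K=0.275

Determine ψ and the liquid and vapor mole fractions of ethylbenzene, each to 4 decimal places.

Let ψ = V/F and solve Σ zᵢ(Kᵢ−1)/(1+ψ(Kᵢ−1)) = 0.
g(0) = ΣzᵢKᵢ − 1 = 0.2264 and g(1) = 1 − Σzᵢ/Kᵢ = -1.0265, so a root lies in (0, 1).
Newton iteration, ψ⁰ = 0.5:
  ψ = 0.5000: g = -0.23550, g' = -0.8968 → ψ = 0.2374
  ψ = 0.2374: g = -0.01301, g' = -0.8599 → ψ = 0.2223
Converged at ψ = 0.2223.
Compositions from xᵢ = zᵢ/(1+ψ(Kᵢ−1)), yᵢ = Kᵢxᵢ:
  chloroform: x = 0.1944, y = 0.5617
  benzene: x = 0.2029, y = 0.2648
  n-octane: x = 0.3356, y = 0.1000
  ethylbenzene: x = 0.2670, y = 0.0734

ψ = 0.2223, x_ethylbenzene = 0.2670, y_ethylbenzene = 0.0734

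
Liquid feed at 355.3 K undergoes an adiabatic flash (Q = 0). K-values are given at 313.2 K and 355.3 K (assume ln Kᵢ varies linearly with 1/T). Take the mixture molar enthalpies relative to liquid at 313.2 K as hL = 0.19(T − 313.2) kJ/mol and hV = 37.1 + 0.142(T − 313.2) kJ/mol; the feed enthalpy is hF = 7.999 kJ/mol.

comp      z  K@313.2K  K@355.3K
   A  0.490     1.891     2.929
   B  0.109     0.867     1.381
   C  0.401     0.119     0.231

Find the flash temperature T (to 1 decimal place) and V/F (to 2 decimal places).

T = 319.2 K, V/F = 0.19

Adiabatic flash: solve Rachford–Rice at each trial T, then check hF = ψ·hV(T) + (1−ψ)·hL(T).
  T = 313.2 K: K = (1.891, 0.867, 0.119), RR gives ψ = 0.098, H_out = 3.645 kJ/mol
  T = 355.3 K: K = (2.929, 1.381, 0.231), RR gives ψ = 0.513, H_out = 26.012 kJ/mol
  T = 334.2 K: K = (2.385, 1.110, 0.169), RR gives ψ = 0.349, H_out = 16.578 kJ/mol
  T = 323.7 K: K = (2.132, 0.985, 0.143), RR gives ψ = 0.242, H_out = 10.845 kJ/mol
  T = 318.4 K: K = (2.009, 0.924, 0.130), RR gives ψ = 0.176, H_out = 7.456 kJ/mol
  T = 321.0 K: K = (2.069, 0.954, 0.136), RR gives ψ = 0.209, H_out = 9.171 kJ/mol
  T = 319.7 K: K = (2.038, 0.939, 0.133), RR gives ψ = 0.193, H_out = 8.327 kJ/mol
Linear interpolation between T = 318.4 (H_out = 7.456) and T = 319.7 (H_out = 8.327) on hF = 7.999 gives T ≈ 319.2 K, at which ψ = 0.19.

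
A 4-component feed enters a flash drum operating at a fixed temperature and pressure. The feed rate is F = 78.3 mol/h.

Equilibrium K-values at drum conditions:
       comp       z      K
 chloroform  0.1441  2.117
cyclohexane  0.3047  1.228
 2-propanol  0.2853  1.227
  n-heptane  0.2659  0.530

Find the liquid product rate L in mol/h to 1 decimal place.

Let ψ = V/F and solve Σ zᵢ(Kᵢ−1)/(1+ψ(Kᵢ−1)) = 0.
g(0) = ΣzᵢKᵢ − 1 = 0.1702 and g(1) = 1 − Σzᵢ/Kᵢ = -0.0504, so a root lies in (0, 1).
Newton–Raphson from ψ = 0.35:
  ψ = 0.3500: g = 0.09047, g' = -0.2033 → ψ = 0.7951
  ψ = 0.7951: g = -0.00062, g' = -0.2221 → ψ = 0.7923
Converged at ψ = 0.7923.
Then V = ψ·F = 0.7923·78.3 = 62.0 mol/h and L = F − V = 16.3 mol/h.

L = 16.3 mol/h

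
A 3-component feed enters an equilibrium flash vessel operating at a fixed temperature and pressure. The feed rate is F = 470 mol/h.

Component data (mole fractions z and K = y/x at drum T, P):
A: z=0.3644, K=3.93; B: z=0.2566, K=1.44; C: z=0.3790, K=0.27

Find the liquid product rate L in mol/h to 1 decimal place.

Material balance + equilibrium reduce to Σ zᵢ(Kᵢ−1)/(1+V/F(Kᵢ−1)) = 0.
Check two-phase: ΣzᵢKᵢ = 1.9039 > 1 and Σzᵢ/Kᵢ = 1.6746 > 1, so g(0) = 0.9039 > 0 and g(1) = -0.6746 < 0.
Iterate (Newton) starting at V/F = 0.37:
  V/F = 0.3700: g = 0.23035, g' = -1.1361 → V/F = 0.5728
  V/F = 0.5728: g = 0.01337, g' = -1.0643 → V/F = 0.5853
Converged at V/F = 0.5853.
Then V = V/F·F = 0.5853·470 = 275.1 mol/h and L = F − V = 194.9 mol/h.

L = 194.9 mol/h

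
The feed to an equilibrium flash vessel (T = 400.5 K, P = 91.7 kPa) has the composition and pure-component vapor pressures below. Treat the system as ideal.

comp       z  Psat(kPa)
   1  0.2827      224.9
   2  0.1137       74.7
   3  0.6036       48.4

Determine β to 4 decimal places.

Raoult's law: Kᵢ = Pᵢˢᵃᵗ/P = Pᵢˢᵃᵗ/91.7.
  K_1 = 224.9/91.7 = 2.452563, K_2 = 74.7/91.7 = 0.814613, K_3 = 48.4/91.7 = 0.527808
Let β = V/F and solve Σ zᵢ(Kᵢ−1)/(1+β(Kᵢ−1)) = 0.
g(0) = ΣzᵢKᵢ − 1 = 0.1045 and g(1) = 1 − Σzᵢ/Kᵢ = -0.3984, so a root lies in (0, 1).
Iterate (Newton) starting at β = 0.36:
  β = 0.3600: g = -0.09633, g' = -0.4570 → β = 0.1492
  β = 0.1492: g = 0.00919, g' = -0.5628 → β = 0.1656
  β = 0.1656: g = 0.00010, g' = -0.5502 → β = 0.1657
Converged at β = 0.1657.

β = 0.1657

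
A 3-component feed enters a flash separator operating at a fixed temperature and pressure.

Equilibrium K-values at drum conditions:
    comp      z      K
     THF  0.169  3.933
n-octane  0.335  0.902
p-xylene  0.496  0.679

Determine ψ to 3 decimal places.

Let ψ = V/F and solve Σ zᵢ(Kᵢ−1)/(1+ψ(Kᵢ−1)) = 0.
g(0) = ΣzᵢKᵢ − 1 = 0.304 and g(1) = 1 − Σzᵢ/Kᵢ = -0.145, so a root lies in (0, 1).
Newton iteration, ψ⁰ = 0.5:
  ψ = 0.500: g = -0.0232, g' = -0.315 → ψ = 0.426
  ψ = 0.426: g = 0.0015, g' = -0.359 → ψ = 0.431
Converged at ψ = 0.431.

ψ = 0.431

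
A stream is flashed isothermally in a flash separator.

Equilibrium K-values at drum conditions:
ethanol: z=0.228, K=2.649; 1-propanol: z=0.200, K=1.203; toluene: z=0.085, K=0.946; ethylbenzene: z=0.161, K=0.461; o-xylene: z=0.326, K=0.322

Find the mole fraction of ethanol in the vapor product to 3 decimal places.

y_ethanol = 0.488

Rachford–Rice: g(ψ) = Σ zᵢ(Kᵢ−1)/(1+ψ(Kᵢ−1)) = 0.
Feasibility: ΣzᵢKᵢ = 1.104, Σzᵢ/Kᵢ = 1.704 — both > 1, two phases present.
Newton iteration, ψ⁰ = 0.5:
  ψ = 0.500: g = -0.2150, g' = -0.624 → ψ = 0.155
  ψ = 0.155: g = -0.0078, g' = -0.644 → ψ = 0.143
Converged at ψ = 0.143.
Compositions from xᵢ = zᵢ/(1+ψ(Kᵢ−1)), yᵢ = Kᵢxᵢ:
  ethanol: x = 0.184, y = 0.488
  1-propanol: x = 0.194, y = 0.234
  toluene: x = 0.086, y = 0.081
  ethylbenzene: x = 0.174, y = 0.080
  o-xylene: x = 0.361, y = 0.116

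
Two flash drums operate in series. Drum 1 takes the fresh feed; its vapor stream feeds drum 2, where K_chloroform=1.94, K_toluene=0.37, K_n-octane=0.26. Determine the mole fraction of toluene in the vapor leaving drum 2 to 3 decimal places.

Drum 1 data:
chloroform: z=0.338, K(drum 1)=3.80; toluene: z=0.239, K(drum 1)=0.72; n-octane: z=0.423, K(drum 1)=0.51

y_toluene (drum 2) = 0.085

Drum 1:
Rachford–Rice: g(ψ₁) = Σ zᵢ(Kᵢ−1)/(1+ψ₁(Kᵢ−1)) = 0.
Check two-phase: ΣzᵢKᵢ = 1.672 > 1 and Σzᵢ/Kᵢ = 1.250 > 1, so g(0) = 0.672 > 0 and g(1) = -0.250 < 0.
Newton iteration, ψ₁⁰ = 0.46:
  ψ₁ = 0.460: g = 0.0692, g' = -0.700 → ψ₁ = 0.559
  ψ₁ = 0.559: g = 0.0042, g' = -0.622 → ψ₁ = 0.566
Converged at ψ₁ = 0.566.
Drum-1 compositions:
  chloroform: x = 0.131, y = 0.497
  toluene: x = 0.284, y = 0.204
  n-octane: x = 0.585, y = 0.298
Drum-2 feed = drum-1 vapor: z₂ = (0.4971, 0.2045, 0.2985).
Drum 2:
Rachford–Rice: g(ψ₂) = Σ zᵢ(Kᵢ−1)/(1+ψ₂(Kᵢ−1)) = 0.
Feasibility: ΣzᵢKᵢ = 1.118, Σzᵢ/Kᵢ = 1.957 — both > 1, two phases present.
Newton iteration, ψ₂⁰ = 0.41:
  ψ₂ = 0.410: g = -0.1535, g' = -0.713 → ψ₂ = 0.195
  ψ₂ = 0.195: g = -0.0100, g' = -0.642 → ψ₂ = 0.179
Converged at ψ₂ = 0.179.
  chloroform: x = 0.425, y = 0.825
  toluene: x = 0.231, y = 0.085
  n-octane: x = 0.344, y = 0.089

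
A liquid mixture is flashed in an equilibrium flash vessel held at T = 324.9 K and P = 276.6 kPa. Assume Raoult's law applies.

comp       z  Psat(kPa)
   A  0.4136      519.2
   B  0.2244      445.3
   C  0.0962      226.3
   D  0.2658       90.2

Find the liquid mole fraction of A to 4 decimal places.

x_A = 0.2660

Raoult's law: Kᵢ = Pᵢˢᵃᵗ/P = Pᵢˢᵃᵗ/276.6.
  K_A = 519.2/276.6 = 1.877079, K_B = 445.3/276.6 = 1.609906, K_C = 226.3/276.6 = 0.818149, K_D = 90.2/276.6 = 0.326103
Rachford–Rice: g(ψ) = Σ zᵢ(Kᵢ−1)/(1+ψ(Kᵢ−1)) = 0.
g(0) = ΣzᵢKᵢ − 1 = 0.3030 and g(1) = 1 − Σzᵢ/Kᵢ = -0.2924, so a root lies in (0, 1).
Newton iteration, ψ⁰ = 0.5:
  ψ = 0.5000: g = 0.06766, g' = -0.4812 → ψ = 0.6406
  ψ = 0.6406: g = -0.00432, g' = -0.5514 → ψ = 0.6328
  ψ = 0.6328: g = -0.00002, g' = -0.5460 → ψ = 0.6327
Converged at ψ = 0.6327.
Compositions from xᵢ = zᵢ/(1+ψ(Kᵢ−1)), yᵢ = Kᵢxᵢ:
  A: x = 0.2660, y = 0.4993
  B: x = 0.1619, y = 0.2607
  C: x = 0.1087, y = 0.0889
  D: x = 0.4634, y = 0.1511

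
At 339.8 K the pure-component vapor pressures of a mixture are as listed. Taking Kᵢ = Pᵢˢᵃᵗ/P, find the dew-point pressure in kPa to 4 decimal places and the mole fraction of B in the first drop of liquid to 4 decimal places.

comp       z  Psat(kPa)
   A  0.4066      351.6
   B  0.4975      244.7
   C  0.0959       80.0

At the dew point ψ → 1, so Σzᵢ/Kᵢ = 1 with Kᵢ = Pᵢˢᵃᵗ/P ⇒ 1/P = Σzᵢ/Pᵢˢᵃᵗ.
1/P = 0.4066/351.6 + 0.4975/244.7 + 0.0959/80.0 = 0.0043883 ⇒ P = 227.8797 kPa
xᵢ = zᵢP/Pᵢˢᵃᵗ ⇒ x_B = 0.4975·227.8797/244.7 = 0.4633

Pdew = 227.8797 kPa, x_B = 0.4633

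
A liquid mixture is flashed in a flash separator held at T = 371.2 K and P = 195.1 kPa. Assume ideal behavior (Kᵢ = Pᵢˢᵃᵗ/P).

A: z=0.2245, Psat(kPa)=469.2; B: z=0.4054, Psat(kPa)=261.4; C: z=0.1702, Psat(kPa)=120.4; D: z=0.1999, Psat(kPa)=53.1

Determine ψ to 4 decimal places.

Raoult's law: Kᵢ = Pᵢˢᵃᵗ/P = Pᵢˢᵃᵗ/195.1.
  K_A = 469.2/195.1 = 2.404921, K_B = 261.4/195.1 = 1.339826, K_C = 120.4/195.1 = 0.617119, K_D = 53.1/195.1 = 0.272168
Material balance + equilibrium reduce to Σ zᵢ(Kᵢ−1)/(1+ψ(Kᵢ−1)) = 0.
Check two-phase: ΣzᵢKᵢ = 1.2425 > 1 and Σzᵢ/Kᵢ = 1.4062 > 1, so g(0) = 0.2425 > 0 and g(1) = -0.4062 < 0.
Iterate (Newton) starting at ψ = 0.32:
  ψ = 0.3200: g = 0.07790, g' = -0.4613 → ψ = 0.4889
  ψ = 0.4889: g = -0.00091, g' = -0.4831 → ψ = 0.4870
Converged at ψ = 0.4870.

ψ = 0.4870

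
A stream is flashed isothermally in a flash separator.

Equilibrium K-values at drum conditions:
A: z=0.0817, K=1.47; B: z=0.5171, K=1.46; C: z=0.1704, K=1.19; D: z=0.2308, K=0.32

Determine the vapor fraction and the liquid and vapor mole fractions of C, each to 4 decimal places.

ψ = 0.5471, x_C = 0.1544, y_C = 0.1837

Newton iteration, ψ⁰ = 0.5:
  ψ = 0.5000: g = 0.01625, g' = -0.3343 → ψ = 0.5486
  ψ = 0.5486: g = -0.00055, g' = -0.3577 → ψ = 0.5471
Converged at ψ = 0.5471.
Compositions from xᵢ = zᵢ/(1+ψ(Kᵢ−1)), yᵢ = Kᵢxᵢ:
  A: x = 0.0650, y = 0.0955
  B: x = 0.4131, y = 0.6032
  C: x = 0.1544, y = 0.1837
  D: x = 0.3675, y = 0.1176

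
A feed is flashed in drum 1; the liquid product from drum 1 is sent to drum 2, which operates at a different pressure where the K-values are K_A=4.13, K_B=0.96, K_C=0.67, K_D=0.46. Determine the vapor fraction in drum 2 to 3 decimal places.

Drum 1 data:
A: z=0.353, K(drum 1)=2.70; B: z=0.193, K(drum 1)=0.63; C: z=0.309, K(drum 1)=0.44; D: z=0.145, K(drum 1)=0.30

Drum 1:
Rachford–Rice: g(ψ₁) = Σ zᵢ(Kᵢ−1)/(1+ψ₁(Kᵢ−1)) = 0.
g(0) = ΣzᵢKᵢ − 1 = 0.254 and g(1) = 1 − Σzᵢ/Kᵢ = -0.623, so a root lies in (0, 1).
Iterate (Newton) starting at ψ₁ = 0.47:
  ψ₁ = 0.470: g = -0.1390, g' = -0.690 → ψ₁ = 0.269
  ψ₁ = 0.269: g = 0.0040, g' = -0.755 → ψ₁ = 0.274
Converged at ψ₁ = 0.274.
Drum-1 compositions:
  A: x = 0.241, y = 0.650
  B: x = 0.215, y = 0.135
  C: x = 0.365, y = 0.161
  D: x = 0.179, y = 0.054
Drum-2 feed = drum-1 liquid: z₂ = (0.2408, 0.2148, 0.3650, 0.1794).
Drum 2:
Rachford–Rice: g(ψ₂) = Σ zᵢ(Kᵢ−1)/(1+ψ₂(Kᵢ−1)) = 0.
Feasibility: ΣzᵢKᵢ = 1.528, Σzᵢ/Kᵢ = 1.217 — both > 1, two phases present.
Iterate (Newton) starting at ψ₂ = 0.5:
  ψ₂ = 0.500: g = 0.0082, g' = -0.514 → ψ₂ = 0.516
Converged at ψ₂ = 0.516.
  A: x = 0.092, y = 0.380
  B: x = 0.219, y = 0.211
  C: x = 0.440, y = 0.295
  D: x = 0.249, y = 0.114

V/F (drum 2) = 0.516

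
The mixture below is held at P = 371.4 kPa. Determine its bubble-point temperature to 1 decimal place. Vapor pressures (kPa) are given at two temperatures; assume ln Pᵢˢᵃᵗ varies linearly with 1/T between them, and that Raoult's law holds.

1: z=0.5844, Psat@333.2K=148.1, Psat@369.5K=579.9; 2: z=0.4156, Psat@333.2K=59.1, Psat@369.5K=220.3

Bubble-point temperature: ΣzᵢPᵢˢᵃᵗ(T) = P. Interpolate ln Pᵢˢᵃᵗ = aᵢ + bᵢ/T.
  T = 333.2 K: ΣzᵢPᵢˢᵃᵗ = 111.11 kPa
  T = 369.5 K: ΣzᵢPᵢˢᵃᵗ = 430.45 kPa
  T = 351.4 K: ΣzᵢPᵢˢᵃᵗ = 226.89 kPa
  T = 360.4 K: ΣzᵢPᵢˢᵃᵗ = 314.48 kPa
  T = 364.9 K: ΣzᵢPᵢˢᵃᵗ = 368.01 kPa
  T = 367.2 K: ΣzᵢPᵢˢᵃᵗ = 398.20 kPa
Interpolating between 364.9 K and 367.2 K gives T ≈ 365.2 K.

T = 365.2 K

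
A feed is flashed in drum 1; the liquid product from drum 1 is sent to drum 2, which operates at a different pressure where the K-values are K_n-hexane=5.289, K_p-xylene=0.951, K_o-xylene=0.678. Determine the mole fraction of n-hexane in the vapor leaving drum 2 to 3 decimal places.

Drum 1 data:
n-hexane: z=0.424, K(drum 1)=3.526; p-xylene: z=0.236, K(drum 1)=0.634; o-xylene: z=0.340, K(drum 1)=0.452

y_n-hexane (drum 2) = 0.270

Drum 1:
Rachford–Rice: g(ψ₁) = Σ zᵢ(Kᵢ−1)/(1+ψ₁(Kᵢ−1)) = 0.
Feasibility: ΣzᵢKᵢ = 1.798, Σzᵢ/Kᵢ = 1.245 — both > 1, two phases present.
Newton iteration, ψ₁⁰ = 0.49:
  ψ₁ = 0.490: g = 0.1187, g' = -0.778 → ψ₁ = 0.642
  ψ₁ = 0.642: g = 0.0078, g' = -0.691 → ψ₁ = 0.654
Converged at ψ₁ = 0.654.
Drum-1 compositions:
  n-hexane: x = 0.160, y = 0.564
  p-xylene: x = 0.310, y = 0.197
  o-xylene: x = 0.530, y = 0.239
Drum-2 feed = drum-1 liquid: z₂ = (0.1599, 0.3102, 0.5299).
Drum 2:
Material balance + equilibrium reduce to Σ zᵢ(Kᵢ−1)/(1+ψ₂(Kᵢ−1)) = 0.
g(0) = ΣzᵢKᵢ − 1 = 0.500 and g(1) = 1 − Σzᵢ/Kᵢ = -0.138, so a root lies in (0, 1).
Newton–Raphson from ψ₂ = 0.5:
  ψ₂ = 0.500: g = -0.0008, g' = -0.376 → ψ₂ = 0.498
Converged at ψ₂ = 0.498.
  n-hexane: x = 0.051, y = 0.270
  p-xylene: x = 0.318, y = 0.302
  o-xylene: x = 0.631, y = 0.428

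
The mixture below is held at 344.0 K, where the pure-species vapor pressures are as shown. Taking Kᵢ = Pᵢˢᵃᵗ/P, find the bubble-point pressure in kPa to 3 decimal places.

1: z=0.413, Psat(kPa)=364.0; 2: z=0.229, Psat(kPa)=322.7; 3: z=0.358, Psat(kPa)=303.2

Pbub = 332.776 kPa

At the bubble point ψ → 0, so ΣzᵢKᵢ = 1 with Kᵢ = Pᵢˢᵃᵗ/P ⇒ P = ΣzᵢPᵢˢᵃᵗ.
P = 0.413·364.0 + 0.229·322.7 + 0.358·303.2 = 332.776 kPa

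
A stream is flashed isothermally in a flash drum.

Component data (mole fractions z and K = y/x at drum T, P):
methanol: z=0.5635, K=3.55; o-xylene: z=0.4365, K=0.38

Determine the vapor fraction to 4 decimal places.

Rachford–Rice: g(ψ) = Σ zᵢ(Kᵢ−1)/(1+ψ(Kᵢ−1)) = 0.
Check two-phase: ΣzᵢKᵢ = 2.1663 > 1 and Σzᵢ/Kᵢ = 1.3074 > 1, so g(0) = 1.1663 > 0 and g(1) = -0.3074 < 0.
Iterate (Newton) starting at ψ = 0.69:
  ψ = 0.6900: g = 0.04776, g' = -0.9937 → ψ = 0.7381
  ψ = 0.7381: g = -0.00037, g' = -1.0115 → ψ = 0.7377
Converged at ψ = 0.7377.

ψ = 0.7377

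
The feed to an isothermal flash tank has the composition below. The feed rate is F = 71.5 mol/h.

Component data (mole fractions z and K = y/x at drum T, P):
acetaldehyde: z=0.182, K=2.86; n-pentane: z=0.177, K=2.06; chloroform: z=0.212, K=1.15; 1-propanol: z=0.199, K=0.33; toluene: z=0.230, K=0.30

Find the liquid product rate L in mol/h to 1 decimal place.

L = 48.1 mol/h

Rachford–Rice: g(V/F) = Σ zᵢ(Kᵢ−1)/(1+V/F(Kᵢ−1)) = 0.
g(0) = ΣzᵢKᵢ − 1 = 0.264 and g(1) = 1 − Σzᵢ/Kᵢ = -0.704, so a root lies in (0, 1).
Newton iteration, V/F⁰ = 0.5:
  V/F = 0.500: g = -0.1206, g' = -0.727 → V/F = 0.334
  V/F = 0.334: g = -0.0043, g' = -0.693 → V/F = 0.328
Converged at V/F = 0.328.
Then V = V/F·F = 0.3279·71.5 = 23.4 mol/h and L = F − V = 48.1 mol/h.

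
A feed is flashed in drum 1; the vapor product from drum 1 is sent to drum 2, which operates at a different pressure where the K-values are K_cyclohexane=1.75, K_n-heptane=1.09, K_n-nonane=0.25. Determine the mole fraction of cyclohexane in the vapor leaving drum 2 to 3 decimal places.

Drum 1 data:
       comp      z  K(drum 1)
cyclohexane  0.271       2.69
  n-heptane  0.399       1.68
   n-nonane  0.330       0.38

y_cyclohexane (drum 2) = 0.452

Drum 1:
Let ψ₁ = V/F and solve Σ zᵢ(Kᵢ−1)/(1+ψ₁(Kᵢ−1)) = 0.
Check two-phase: ΣzᵢKᵢ = 1.525 > 1 and Σzᵢ/Kᵢ = 1.207 > 1, so g(0) = 0.525 > 0 and g(1) = -0.207 < 0.
Newton iteration, ψ₁⁰ = 0.5:
  ψ₁ = 0.500: g = 0.1542, g' = -0.597 → ψ₁ = 0.758
  ψ₁ = 0.758: g = -0.0065, g' = -0.681 → ψ₁ = 0.749
Converged at ψ₁ = 0.749.
Drum-1 compositions:
  cyclohexane: x = 0.120, y = 0.322
  n-heptane: x = 0.264, y = 0.444
  n-nonane: x = 0.616, y = 0.234
Drum-2 feed = drum-1 vapor: z₂ = (0.3218, 0.4441, 0.2341).
Drum 2:
Let ψ₂ = V/F and solve Σ zᵢ(Kᵢ−1)/(1+ψ₂(Kᵢ−1)) = 0.
Feasibility: ΣzᵢKᵢ = 1.106, Σzᵢ/Kᵢ = 1.528 — both > 1, two phases present.
Newton–Raphson from ψ₂ = 0.5:
  ψ₂ = 0.500: g = -0.0671, g' = -0.436 → ψ₂ = 0.346
  ψ₂ = 0.346: g = -0.0067, g' = -0.358 → ψ₂ = 0.327
Converged at ψ₂ = 0.327.
  cyclohexane: x = 0.258, y = 0.452
  n-heptane: x = 0.431, y = 0.470
  n-nonane: x = 0.310, y = 0.078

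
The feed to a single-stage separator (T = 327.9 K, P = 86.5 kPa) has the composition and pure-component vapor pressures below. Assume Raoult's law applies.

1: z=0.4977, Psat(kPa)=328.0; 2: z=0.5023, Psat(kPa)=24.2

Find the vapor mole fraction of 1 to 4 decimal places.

Raoult's law: Kᵢ = Pᵢˢᵃᵗ/P = Pᵢˢᵃᵗ/86.5.
  K_1 = 328.0/86.5 = 3.791908, K_2 = 24.2/86.5 = 0.279769
Let β = V/F and solve Σ zᵢ(Kᵢ−1)/(1+β(Kᵢ−1)) = 0.
Feasibility: ΣzᵢKᵢ = 2.0278, Σzᵢ/Kᵢ = 1.9267 — both > 1, two phases present.
Newton iteration, β⁰ = 0.51:
  β = 0.5100: g = 0.00146, g' = -1.3112 → β = 0.5111
Converged at β = 0.5111.
Compositions from xᵢ = zᵢ/(1+β(Kᵢ−1)), yᵢ = Kᵢxᵢ:
  1: x = 0.2051, y = 0.7776
  2: x = 0.7949, y = 0.2224

y_1 = 0.7776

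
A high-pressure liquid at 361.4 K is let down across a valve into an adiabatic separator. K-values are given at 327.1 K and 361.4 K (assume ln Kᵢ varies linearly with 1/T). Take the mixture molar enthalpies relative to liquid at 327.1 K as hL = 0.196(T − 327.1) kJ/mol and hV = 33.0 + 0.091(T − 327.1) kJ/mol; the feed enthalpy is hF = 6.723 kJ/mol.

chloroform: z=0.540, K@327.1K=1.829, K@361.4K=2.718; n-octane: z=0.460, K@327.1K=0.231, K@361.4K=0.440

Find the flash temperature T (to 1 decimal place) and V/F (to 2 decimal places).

T = 329.4 K, V/F = 0.19

Adiabatic flash: solve Rachford–Rice at each trial T, then check hF = ψ·hV(T) + (1−ψ)·hL(T).
  T = 327.1 K: K = (1.829, 0.231), RR gives ψ = 0.147, H_out = 4.862 kJ/mol
  T = 361.4 K: K = (2.718, 0.440), RR gives ψ = 0.697, H_out = 27.200 kJ/mol
  T = 344.2 K: K = (2.250, 0.324), RR gives ψ = 0.431, H_out = 16.787 kJ/mol
  T = 335.6 K: K = (2.033, 0.274), RR gives ψ = 0.299, H_out = 11.260 kJ/mol
  T = 331.4 K: K = (1.931, 0.252), RR gives ψ = 0.228, H_out = 8.263 kJ/mol
  T = 329.2 K: K = (1.878, 0.241), RR gives ψ = 0.188, H_out = 6.573 kJ/mol
Linear interpolation between T = 329.2 (H_out = 6.573) and T = 331.4 (H_out = 8.263) on hF = 6.723 gives T ≈ 329.4 K, at which ψ = 0.19.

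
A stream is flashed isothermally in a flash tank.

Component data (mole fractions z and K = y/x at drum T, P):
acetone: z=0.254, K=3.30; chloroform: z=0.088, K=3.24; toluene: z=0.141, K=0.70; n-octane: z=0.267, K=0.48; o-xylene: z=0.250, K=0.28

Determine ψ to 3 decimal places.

ψ = 0.324

Rachford–Rice: g(ψ) = Σ zᵢ(Kᵢ−1)/(1+ψ(Kᵢ−1)) = 0.
Check two-phase: ΣzᵢKᵢ = 1.420 > 1 and Σzᵢ/Kᵢ = 1.755 > 1, so g(0) = 0.420 > 0 and g(1) = -0.755 < 0.
Newton–Raphson from ψ = 0.43:
  ψ = 0.430: g = -0.0940, g' = -0.863 → ψ = 0.321
  ψ = 0.321: g = 0.0031, g' = -0.933 → ψ = 0.324
Converged at ψ = 0.324.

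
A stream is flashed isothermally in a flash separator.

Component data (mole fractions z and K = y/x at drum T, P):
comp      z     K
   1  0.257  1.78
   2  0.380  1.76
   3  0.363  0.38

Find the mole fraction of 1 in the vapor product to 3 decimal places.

y_1 = 0.319

Rachford–Rice: g(ψ) = Σ zᵢ(Kᵢ−1)/(1+ψ(Kᵢ−1)) = 0.
g(0) = ΣzᵢKᵢ − 1 = 0.264 and g(1) = 1 − Σzᵢ/Kᵢ = -0.316, so a root lies in (0, 1).
Newton iteration, ψ⁰ = 0.5:
  ψ = 0.500: g = 0.0273, g' = -0.489 → ψ = 0.556
  ψ = 0.556: g = -0.0005, g' = -0.509 → ψ = 0.555
Converged at ψ = 0.555.
Compositions from xᵢ = zᵢ/(1+ψ(Kᵢ−1)), yᵢ = Kᵢxᵢ:
  1: x = 0.179, y = 0.319
  2: x = 0.267, y = 0.470
  3: x = 0.553, y = 0.210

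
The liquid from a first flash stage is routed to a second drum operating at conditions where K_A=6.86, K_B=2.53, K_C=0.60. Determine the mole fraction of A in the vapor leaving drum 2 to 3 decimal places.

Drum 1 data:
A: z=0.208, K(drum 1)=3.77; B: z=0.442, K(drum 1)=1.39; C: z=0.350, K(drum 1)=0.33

Drum 1:
Material balance + equilibrium reduce to Σ zᵢ(Kᵢ−1)/(1+ψ₁(Kᵢ−1)) = 0.
Check two-phase: ΣzᵢKᵢ = 1.514 > 1 and Σzᵢ/Kᵢ = 1.434 > 1, so g(0) = 0.514 > 0 and g(1) = -0.434 < 0.
Newton iteration, ψ₁⁰ = 0.68:
  ψ₁ = 0.680: g = -0.0947, g' = -0.764 → ψ₁ = 0.556
  ψ₁ = 0.556: g = -0.0053, g' = -0.692 → ψ₁ = 0.548
Converged at ψ₁ = 0.548.
Drum-1 compositions:
  A: x = 0.083, y = 0.311
  B: x = 0.364, y = 0.506
  C: x = 0.553, y = 0.183
Drum-2 feed = drum-1 liquid: z₂ = (0.0826, 0.3641, 0.5533).
Drum 2:
Rachford–Rice: g(ψ₂) = Σ zᵢ(Kᵢ−1)/(1+ψ₂(Kᵢ−1)) = 0.
Feasibility: ΣzᵢKᵢ = 1.820, Σzᵢ/Kᵢ = 1.078 — both > 1, two phases present.
Iterate (Newton) starting at ψ₂ = 0.5:
  ψ₂ = 0.500: g = 0.1621, g' = -0.596 → ψ₂ = 0.772
  ψ₂ = 0.772: g = 0.0227, g' = -0.457 → ψ₂ = 0.822
Converged at ψ₂ = 0.822.
  A: x = 0.014, y = 0.097
  B: x = 0.161, y = 0.408
  C: x = 0.825, y = 0.495

y_A (drum 2) = 0.097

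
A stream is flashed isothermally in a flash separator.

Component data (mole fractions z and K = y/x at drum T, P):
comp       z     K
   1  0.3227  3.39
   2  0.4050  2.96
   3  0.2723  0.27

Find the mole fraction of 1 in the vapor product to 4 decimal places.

y_1 = 0.3554

Rachford–Rice: g(ψ) = Σ zᵢ(Kᵢ−1)/(1+ψ(Kᵢ−1)) = 0.
Feasibility: ΣzᵢKᵢ = 2.3663, Σzᵢ/Kᵢ = 1.2405 — both > 1, two phases present.
Newton–Raphson from ψ = 0.32:
  ψ = 0.3200: g = 0.66548, g' = -1.4265 → ψ = 0.7865
  ψ = 0.7865: g = 0.11335, g' = -1.2633 → ψ = 0.8762
  ψ = 0.8762: g = -0.01027, g' = -1.5208 → ψ = 0.8695
  ψ = 0.8695: g = -0.00009, g' = -1.4949 → ψ = 0.8694
Converged at ψ = 0.8694.
Compositions from xᵢ = zᵢ/(1+ψ(Kᵢ−1)), yᵢ = Kᵢxᵢ:
  1: x = 0.1048, y = 0.3554
  2: x = 0.1498, y = 0.4433
  3: x = 0.7454, y = 0.2013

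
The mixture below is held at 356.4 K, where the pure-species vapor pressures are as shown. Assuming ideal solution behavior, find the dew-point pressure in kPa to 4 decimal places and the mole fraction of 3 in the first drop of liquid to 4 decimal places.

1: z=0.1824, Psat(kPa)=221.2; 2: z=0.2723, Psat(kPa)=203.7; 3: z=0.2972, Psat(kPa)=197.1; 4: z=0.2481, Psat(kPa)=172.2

At the dew point ψ → 1, so Σzᵢ/Kᵢ = 1 with Kᵢ = Pᵢˢᵃᵗ/P ⇒ 1/P = Σzᵢ/Pᵢˢᵃᵗ.
1/P = 0.1824/221.2 + 0.2723/203.7 + 0.2972/197.1 + 0.2481/172.2 = 0.0051100 ⇒ P = 195.6950 kPa
xᵢ = zᵢP/Pᵢˢᵃᵗ ⇒ x_3 = 0.2972·195.6950/197.1 = 0.2951

Pdew = 195.6950 kPa, x_3 = 0.2951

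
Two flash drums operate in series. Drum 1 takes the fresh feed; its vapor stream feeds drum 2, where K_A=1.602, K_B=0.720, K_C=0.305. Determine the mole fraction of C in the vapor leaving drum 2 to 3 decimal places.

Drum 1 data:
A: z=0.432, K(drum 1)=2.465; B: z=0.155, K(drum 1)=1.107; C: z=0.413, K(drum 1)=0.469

Drum 1:
Let ψ₁ = V/F and solve Σ zᵢ(Kᵢ−1)/(1+ψ₁(Kᵢ−1)) = 0.
g(0) = ΣzᵢKᵢ − 1 = 0.430 and g(1) = 1 − Σzᵢ/Kᵢ = -0.196, so a root lies in (0, 1).
Newton–Raphson from ψ₁ = 0.5:
  ψ₁ = 0.500: g = 0.0825, g' = -0.526 → ψ₁ = 0.657
  ψ₁ = 0.657: g = 0.0013, g' = -0.517 → ψ₁ = 0.659
Converged at ψ₁ = 0.659.
Drum-1 compositions:
  A: x = 0.220, y = 0.542
  B: x = 0.145, y = 0.160
  C: x = 0.635, y = 0.298
Drum-2 feed = drum-1 vapor: z₂ = (0.5417, 0.1603, 0.2980).
Drum 2:
Rachford–Rice: g(ψ₂) = Σ zᵢ(Kᵢ−1)/(1+ψ₂(Kᵢ−1)) = 0.
Feasibility: ΣzᵢKᵢ = 1.074, Σzᵢ/Kᵢ = 1.538 — both > 1, two phases present.
Iterate (Newton) starting at ψ₂ = 0.5:
  ψ₂ = 0.500: g = -0.1190, g' = -0.471 → ψ₂ = 0.247
  ψ₂ = 0.247: g = -0.0146, g' = -0.373 → ψ₂ = 0.208
Converged at ψ₂ = 0.208.
  A: x = 0.481, y = 0.771
  B: x = 0.170, y = 0.123
  C: x = 0.348, y = 0.106

y_C (drum 2) = 0.106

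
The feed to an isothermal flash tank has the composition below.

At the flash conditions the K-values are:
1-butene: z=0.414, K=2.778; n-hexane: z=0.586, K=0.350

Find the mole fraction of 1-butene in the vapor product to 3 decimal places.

y_1-butene = 0.744

Newton iteration, β⁰ = 0.59:
  β = 0.590: g = -0.2586, g' = -0.963 → β = 0.322
  β = 0.322: g = -0.0132, g' = -0.926 → β = 0.307
Converged at β = 0.307.
Compositions from xᵢ = zᵢ/(1+β(Kᵢ−1)), yᵢ = Kᵢxᵢ:
  1-butene: x = 0.268, y = 0.744
  n-hexane: x = 0.732, y = 0.256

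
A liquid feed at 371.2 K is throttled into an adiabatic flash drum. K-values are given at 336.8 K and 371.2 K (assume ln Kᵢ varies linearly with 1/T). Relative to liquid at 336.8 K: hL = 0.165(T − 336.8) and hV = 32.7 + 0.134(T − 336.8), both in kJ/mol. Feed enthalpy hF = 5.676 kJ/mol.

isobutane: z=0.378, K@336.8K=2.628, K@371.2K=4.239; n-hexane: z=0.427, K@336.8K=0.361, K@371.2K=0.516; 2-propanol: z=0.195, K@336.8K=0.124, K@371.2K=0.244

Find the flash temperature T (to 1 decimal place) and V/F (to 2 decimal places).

T = 338.4 K, V/F = 0.17

Adiabatic flash: solve Rachford–Rice at each trial T, then check hF = ψ·hV(T) + (1−ψ)·hL(T).
  T = 336.8 K: K = (2.628, 0.361, 0.124), RR gives ψ = 0.146, H_out = 4.787 kJ/mol
  T = 371.2 K: K = (4.239, 0.516, 0.244), RR gives ψ = 0.460, H_out = 20.223 kJ/mol
  T = 354.0 K: K = (3.377, 0.435, 0.177), RR gives ψ = 0.318, H_out = 13.077 kJ/mol
  T = 345.4 K: K = (2.988, 0.397, 0.149), RR gives ψ = 0.239, H_out = 9.183 kJ/mol
  T = 341.1 K: K = (2.805, 0.379, 0.136), RR gives ψ = 0.195, H_out = 7.067 kJ/mol
  T = 339.0 K: K = (2.717, 0.370, 0.130), RR gives ψ = 0.172, H_out = 5.977 kJ/mol
Linear interpolation between T = 336.8 (H_out = 4.787) and T = 339.0 (H_out = 5.977) on hF = 5.676 gives T ≈ 338.4 K, at which ψ = 0.17.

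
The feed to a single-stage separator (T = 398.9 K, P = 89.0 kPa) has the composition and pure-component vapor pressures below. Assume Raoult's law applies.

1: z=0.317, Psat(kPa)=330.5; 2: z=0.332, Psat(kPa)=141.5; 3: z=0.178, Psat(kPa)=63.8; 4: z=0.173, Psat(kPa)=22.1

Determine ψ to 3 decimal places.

ψ = 0.814

Raoult's law: Kᵢ = Pᵢˢᵃᵗ/P = Pᵢˢᵃᵗ/89.0.
  K_1 = 330.5/89.0 = 3.71348, K_2 = 141.5/89.0 = 1.58989, K_3 = 63.8/89.0 = 0.71685, K_4 = 22.1/89.0 = 0.24831
Material balance + equilibrium reduce to Σ zᵢ(Kᵢ−1)/(1+ψ(Kᵢ−1)) = 0.
g(0) = ΣzᵢKᵢ − 1 = 0.876 and g(1) = 1 − Σzᵢ/Kᵢ = -0.239, so a root lies in (0, 1).
Newton–Raphson from ψ = 0.5:
  ψ = 0.500: g = 0.2492, g' = -0.759 → ψ = 0.828
  ψ = 0.828: g = -0.0138, g' = -0.984 → ψ = 0.814
Converged at ψ = 0.814.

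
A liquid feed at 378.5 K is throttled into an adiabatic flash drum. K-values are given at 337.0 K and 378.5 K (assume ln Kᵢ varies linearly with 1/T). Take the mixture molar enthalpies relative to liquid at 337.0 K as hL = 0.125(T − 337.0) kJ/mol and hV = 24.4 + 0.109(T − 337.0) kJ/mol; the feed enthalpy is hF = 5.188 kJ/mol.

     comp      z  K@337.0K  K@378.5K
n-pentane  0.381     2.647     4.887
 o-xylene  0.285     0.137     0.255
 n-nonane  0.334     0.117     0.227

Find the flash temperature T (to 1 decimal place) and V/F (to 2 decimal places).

T = 347.6 K, V/F = 0.16

Adiabatic flash: solve Rachford–Rice at each trial T, then check hF = ψ·hV(T) + (1−ψ)·hL(T).
  T = 337.0 K: K = (2.647, 0.137, 0.117), RR gives ψ = 0.060, H_out = 1.469 kJ/mol
  T = 378.5 K: K = (4.887, 0.255, 0.227), RR gives ψ = 0.342, H_out = 13.304 kJ/mol
  T = 357.8 K: K = (3.664, 0.190, 0.166), RR gives ψ = 0.231, H_out = 8.154 kJ/mol
  T = 347.4 K: K = (3.129, 0.162, 0.140), RR gives ψ = 0.158, H_out = 5.123 kJ/mol
  T = 352.6 K: K = (3.390, 0.176, 0.153), RR gives ψ = 0.196, H_out = 6.695 kJ/mol
  T = 350.0 K: K = (3.258, 0.169, 0.146), RR gives ψ = 0.178, H_out = 5.925 kJ/mol
  T = 348.7 K: K = (3.193, 0.166, 0.143), RR gives ψ = 0.168, H_out = 5.528 kJ/mol
Linear interpolation between T = 347.4 (H_out = 5.123) and T = 348.7 (H_out = 5.528) on hF = 5.188 gives T ≈ 347.6 K, at which ψ = 0.16.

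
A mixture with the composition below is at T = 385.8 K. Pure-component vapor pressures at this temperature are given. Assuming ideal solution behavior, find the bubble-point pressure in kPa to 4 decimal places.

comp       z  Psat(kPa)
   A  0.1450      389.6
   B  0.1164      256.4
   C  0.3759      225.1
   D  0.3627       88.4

At the bubble point ψ → 0, so ΣzᵢKᵢ = 1 with Kᵢ = Pᵢˢᵃᵗ/P ⇒ P = ΣzᵢPᵢˢᵃᵗ.
P = 0.1450·389.6 + 0.1164·256.4 + 0.3759·225.1 + 0.3627·88.4 = 203.0147 kPa

Pbub = 203.0147 kPa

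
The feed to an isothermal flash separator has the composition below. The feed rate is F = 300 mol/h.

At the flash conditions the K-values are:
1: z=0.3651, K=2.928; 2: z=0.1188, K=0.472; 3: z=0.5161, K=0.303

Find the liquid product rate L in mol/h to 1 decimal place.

L = 234.4 mol/h

Newton iteration, β⁰ = 0.51:
  β = 0.5100: g = -0.28903, g' = -1.0106 → β = 0.2240
  β = 0.2240: g = -0.00581, g' = -1.0566 → β = 0.2185
Converged at β = 0.2185.
Then V = β·F = 0.2185·300 = 65.6 mol/h and L = F − V = 234.4 mol/h.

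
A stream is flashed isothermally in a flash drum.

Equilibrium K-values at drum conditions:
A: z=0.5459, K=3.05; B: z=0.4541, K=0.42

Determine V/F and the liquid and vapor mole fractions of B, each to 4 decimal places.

Rachford–Rice: g(V/F) = Σ zᵢ(Kᵢ−1)/(1+V/F(Kᵢ−1)) = 0.
Feasibility: ΣzᵢKᵢ = 1.8557, Σzᵢ/Kᵢ = 1.2602 — both > 1, two phases present.
Binary case is linear: z₁(K₁−1)(1+V/F(K₂−1)) + z₂(K₂−1)(1+V/F(K₁−1)) = 0
⇒ V/F = [z₁(K₁−1)+z₂(K₂−1)] / [−(K₁−1)(K₂−1)] = 0.85572/1.18900 = 0.7197
Compositions from xᵢ = zᵢ/(1+V/F(Kᵢ−1)), yᵢ = Kᵢxᵢ:
  A: x = 0.2205, y = 0.6726
  B: x = 0.7795, y = 0.3274

V/F = 0.7197, x_B = 0.7795, y_B = 0.3274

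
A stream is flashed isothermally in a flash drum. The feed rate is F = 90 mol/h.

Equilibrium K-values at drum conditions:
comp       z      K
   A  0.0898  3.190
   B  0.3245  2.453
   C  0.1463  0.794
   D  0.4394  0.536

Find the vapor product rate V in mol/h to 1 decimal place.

Material balance + equilibrium reduce to Σ zᵢ(Kᵢ−1)/(1+V/F(Kᵢ−1)) = 0.
g(0) = ΣzᵢKᵢ − 1 = 0.4341 and g(1) = 1 − Σzᵢ/Kᵢ = -0.1645, so a root lies in (0, 1).
Newton–Raphson from V/F = 0.35:
  V/F = 0.3500: g = 0.14799, g' = -0.5811 → V/F = 0.6047
  V/F = 0.6047: g = 0.01778, g' = -0.4647 → V/F = 0.6429
  V/F = 0.6429: g = 0.00014, g' = -0.4578 → V/F = 0.6432
Converged at V/F = 0.6432.
Then V = V/F·F = 0.6432·90 = 57.9 mol/h and L = F − V = 32.1 mol/h.

V = 57.9 mol/h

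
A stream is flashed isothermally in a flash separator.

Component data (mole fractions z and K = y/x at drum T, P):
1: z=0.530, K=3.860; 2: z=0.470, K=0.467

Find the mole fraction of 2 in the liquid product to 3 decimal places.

Let ψ = V/F and solve Σ zᵢ(Kᵢ−1)/(1+ψ(Kᵢ−1)) = 0.
Feasibility: ΣzᵢKᵢ = 2.265, Σzᵢ/Kᵢ = 1.144 — both > 1, two phases present.
Newton–Raphson from ψ = 0.5:
  ψ = 0.500: g = 0.2823, g' = -0.982 → ψ = 0.787
  ψ = 0.787: g = 0.0345, g' = -0.806 → ψ = 0.830
Converged at ψ = 0.830.
Compositions from xᵢ = zᵢ/(1+ψ(Kᵢ−1)), yᵢ = Kᵢxᵢ:
  1: x = 0.157, y = 0.606
  2: x = 0.843, y = 0.394

x_2 = 0.843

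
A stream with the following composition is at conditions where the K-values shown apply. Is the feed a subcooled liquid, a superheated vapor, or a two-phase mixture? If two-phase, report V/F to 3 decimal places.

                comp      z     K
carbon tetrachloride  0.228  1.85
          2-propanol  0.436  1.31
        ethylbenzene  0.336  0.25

ΣzᵢKᵢ = 1.077; Σzᵢ/Kᵢ = 1.800.
Both exceed 1, so a two-phase solution exists.
Let ψ = V/F and solve Σ zᵢ(Kᵢ−1)/(1+ψ(Kᵢ−1)) = 0.
Iterate (Newton) starting at ψ = 0.5:
  ψ = 0.500: g = -0.1502, g' = -0.596 → ψ = 0.248
  ψ = 0.248: g = -0.0241, g' = -0.434 → ψ = 0.193
  ψ = 0.193: g = -0.0005, g' = -0.417 → ψ = 0.191
Converged at ψ = 0.191.

two-phase, V/F = 0.191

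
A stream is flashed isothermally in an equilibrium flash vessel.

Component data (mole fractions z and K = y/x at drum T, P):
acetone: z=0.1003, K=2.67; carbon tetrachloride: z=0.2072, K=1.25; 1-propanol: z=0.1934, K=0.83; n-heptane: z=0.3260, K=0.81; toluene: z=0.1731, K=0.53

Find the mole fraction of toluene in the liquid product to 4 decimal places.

Material balance + equilibrium reduce to Σ zᵢ(Kᵢ−1)/(1+β(Kᵢ−1)) = 0.
Check two-phase: ΣzᵢKᵢ = 1.0431 > 1 and Σzᵢ/Kᵢ = 1.1654 > 1, so g(0) = 0.0431 > 0 and g(1) = -0.1654 < 0.
Newton–Raphson from β = 0.36:
  β = 0.3600: g = -0.04730, g' = -0.1953 → β = 0.1178
  β = 0.1178: g = 0.00725, g' = -0.2685 → β = 0.1448
  β = 0.1448: g = 0.00018, g' = -0.2558 → β = 0.1455
Converged at β = 0.1455.
Compositions from xᵢ = zᵢ/(1+β(Kᵢ−1)), yᵢ = Kᵢxᵢ:
  acetone: x = 0.0807, y = 0.2155
  carbon tetrachloride: x = 0.1999, y = 0.2499
  1-propanol: x = 0.1983, y = 0.1646
  n-heptane: x = 0.3353, y = 0.2716
  toluene: x = 0.1858, y = 0.0985

x_toluene = 0.1858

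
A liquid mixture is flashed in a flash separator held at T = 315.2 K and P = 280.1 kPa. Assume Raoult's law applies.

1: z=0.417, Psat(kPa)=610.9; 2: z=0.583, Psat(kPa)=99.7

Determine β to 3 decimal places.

Raoult's law: Kᵢ = Pᵢˢᵃᵗ/P = Pᵢˢᵃᵗ/280.1.
  K_1 = 610.9/280.1 = 2.18101, K_2 = 99.7/280.1 = 0.35594
Let β = V/F and solve Σ zᵢ(Kᵢ−1)/(1+β(Kᵢ−1)) = 0.
Feasibility: ΣzᵢKᵢ = 1.117, Σzᵢ/Kᵢ = 1.829 — both > 1, two phases present.
Binary case is linear: z₁(K₁−1)(1+β(K₂−1)) + z₂(K₂−1)(1+β(K₁−1)) = 0
⇒ β = [z₁(K₁−1)+z₂(K₂−1)] / [−(K₁−1)(K₂−1)] = 0.1170/0.7606 = 0.154

β = 0.154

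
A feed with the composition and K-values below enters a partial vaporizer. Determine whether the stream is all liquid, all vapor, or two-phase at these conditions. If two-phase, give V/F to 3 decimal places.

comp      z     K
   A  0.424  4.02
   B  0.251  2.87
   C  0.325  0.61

ΣzᵢKᵢ = 2.623; Σzᵢ/Kᵢ = 0.726.
Since Σzᵢ/Kᵢ < 1 the mixture is above its dew point — single vapor phase.

all vapor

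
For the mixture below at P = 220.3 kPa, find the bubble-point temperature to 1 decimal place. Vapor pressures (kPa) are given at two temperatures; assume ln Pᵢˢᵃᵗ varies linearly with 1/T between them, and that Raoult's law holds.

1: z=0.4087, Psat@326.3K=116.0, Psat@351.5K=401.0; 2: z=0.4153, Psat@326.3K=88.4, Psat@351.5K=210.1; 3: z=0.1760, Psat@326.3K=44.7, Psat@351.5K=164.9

T = 345.8 K

Bubble-point temperature: ΣzᵢPᵢˢᵃᵗ(T) = P. Interpolate ln Pᵢˢᵃᵗ = aᵢ + bᵢ/T.
  T = 326.3 K: ΣzᵢPᵢˢᵃᵗ = 91.99 kPa
  T = 351.5 K: ΣzᵢPᵢˢᵃᵗ = 280.17 kPa
  T = 338.9 K: ΣzᵢPᵢˢᵃᵗ = 163.20 kPa
  T = 345.2 K: ΣzᵢPᵢˢᵃᵗ = 214.68 kPa
  T = 348.4 K: ΣzᵢPᵢˢᵃᵗ = 246.01 kPa
  T = 346.8 K: ΣzᵢPᵢˢᵃᵗ = 229.87 kPa
Interpolating between 345.2 K and 346.8 K gives T ≈ 345.8 K.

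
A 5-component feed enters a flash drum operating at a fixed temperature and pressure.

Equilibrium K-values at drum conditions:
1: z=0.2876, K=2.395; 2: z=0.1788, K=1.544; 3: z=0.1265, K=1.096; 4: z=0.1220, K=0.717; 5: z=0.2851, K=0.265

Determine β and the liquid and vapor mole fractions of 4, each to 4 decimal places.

β = 0.4226, x_4 = 0.1386, y_4 = 0.0994

Newton–Raphson from β = 0.46:
  β = 0.4600: g = -0.02247, g' = -0.6070 → β = 0.4230
  β = 0.4230: g = -0.00025, g' = -0.5944 → β = 0.4226
Converged at β = 0.4226.
Compositions from xᵢ = zᵢ/(1+β(Kᵢ−1)), yᵢ = Kᵢxᵢ:
  1: x = 0.1809, y = 0.4333
  2: x = 0.1454, y = 0.2245
  3: x = 0.1216, y = 0.1332
  4: x = 0.1386, y = 0.0994
  5: x = 0.4135, y = 0.1096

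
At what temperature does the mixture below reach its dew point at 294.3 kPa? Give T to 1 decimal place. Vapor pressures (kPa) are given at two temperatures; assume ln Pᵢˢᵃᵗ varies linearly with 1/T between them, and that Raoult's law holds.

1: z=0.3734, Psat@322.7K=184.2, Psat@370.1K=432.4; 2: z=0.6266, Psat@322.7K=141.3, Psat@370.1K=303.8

Dew-point temperature: Σzᵢ·P/Pᵢˢᵃᵗ(T) = 1. Interpolate ln Pᵢˢᵃᵗ = aᵢ + bᵢ/T.
  T = 322.7 K: ΣzᵢP/Pᵢˢᵃᵗ = 1.9017
  T = 370.1 K: ΣzᵢP/Pᵢˢᵃᵗ = 0.8611
  T = 346.4 K: ΣzᵢP/Pᵢˢᵃᵗ = 1.2452
  T = 358.2 K: ΣzᵢP/Pᵢˢᵃᵗ = 1.0300
  T = 364.1 K: ΣzᵢP/Pᵢˢᵃᵗ = 0.9411
  T = 361.1 K: ΣzᵢP/Pᵢˢᵃᵗ = 0.9849
Interpolating between 358.2 K and 361.1 K gives T ≈ 360.1 K.

T = 360.1 K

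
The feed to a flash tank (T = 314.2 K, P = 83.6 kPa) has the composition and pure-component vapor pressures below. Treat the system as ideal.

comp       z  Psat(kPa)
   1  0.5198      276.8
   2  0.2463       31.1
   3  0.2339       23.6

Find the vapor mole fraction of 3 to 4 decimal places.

Raoult's law: Kᵢ = Pᵢˢᵃᵗ/P = Pᵢˢᵃᵗ/83.6.
  K_1 = 276.8/83.6 = 3.311005, K_2 = 31.1/83.6 = 0.372010, K_3 = 23.6/83.6 = 0.282297
Material balance + equilibrium reduce to Σ zᵢ(Kᵢ−1)/(1+ψ(Kᵢ−1)) = 0.
g(0) = ΣzᵢKᵢ − 1 = 0.8787 and g(1) = 1 − Σzᵢ/Kᵢ = -0.6476, so a root lies in (0, 1).
Newton–Raphson from ψ = 0.5:
  ψ = 0.5000: g = 0.07000, g' = -1.0970 → ψ = 0.5638
  ψ = 0.5638: g = 0.00019, g' = -1.0962 → ψ = 0.5640
Converged at ψ = 0.5640.
Compositions from xᵢ = zᵢ/(1+ψ(Kᵢ−1)), yᵢ = Kᵢxᵢ:
  1: x = 0.2257, y = 0.7472
  2: x = 0.3814, y = 0.1419
  3: x = 0.3930, y = 0.1109

y_3 = 0.1109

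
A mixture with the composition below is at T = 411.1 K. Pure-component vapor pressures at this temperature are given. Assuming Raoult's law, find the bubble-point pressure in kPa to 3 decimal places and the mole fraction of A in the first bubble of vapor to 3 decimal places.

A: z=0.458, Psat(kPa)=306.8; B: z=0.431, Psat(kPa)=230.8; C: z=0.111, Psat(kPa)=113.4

Pbub = 252.577 kPa, y_A = 0.556

At the bubble point ψ → 0, so ΣzᵢKᵢ = 1 with Kᵢ = Pᵢˢᵃᵗ/P ⇒ P = ΣzᵢPᵢˢᵃᵗ.
P = 0.458·306.8 + 0.431·230.8 + 0.111·113.4 = 252.577 kPa
yᵢ = zᵢPᵢˢᵃᵗ/P ⇒ y_A = 0.458·306.8/252.577 = 0.556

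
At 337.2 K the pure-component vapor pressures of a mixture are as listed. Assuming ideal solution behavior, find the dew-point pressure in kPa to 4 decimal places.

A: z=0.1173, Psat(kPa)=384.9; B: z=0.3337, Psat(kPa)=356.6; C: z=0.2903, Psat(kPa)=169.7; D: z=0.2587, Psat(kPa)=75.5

Pdew = 156.7965 kPa

At the dew point ψ → 1, so Σzᵢ/Kᵢ = 1 with Kᵢ = Pᵢˢᵃᵗ/P ⇒ 1/P = Σzᵢ/Pᵢˢᵃᵗ.
1/P = 0.1173/384.9 + 0.3337/356.6 + 0.2903/169.7 + 0.2587/75.5 = 0.0063777 ⇒ P = 156.7965 kPa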